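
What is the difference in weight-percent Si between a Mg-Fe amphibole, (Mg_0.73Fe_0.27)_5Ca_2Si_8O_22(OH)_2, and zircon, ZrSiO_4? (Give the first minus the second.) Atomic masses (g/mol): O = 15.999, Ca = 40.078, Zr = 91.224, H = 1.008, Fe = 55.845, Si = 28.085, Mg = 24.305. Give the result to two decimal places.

M((Mg_0.73Fe_0.27)_5Ca_2Si_8O_22(OH)_2) = 854.932 g/mol, so wt% Si = 224.680/854.932 × 100 = 26.28%.
M(ZrSiO_4) = 183.305 g/mol, so wt% Si = 28.085/183.305 × 100 = 15.32%.
26.28 − 15.32 = 10.96 pp.

10.96 percentage points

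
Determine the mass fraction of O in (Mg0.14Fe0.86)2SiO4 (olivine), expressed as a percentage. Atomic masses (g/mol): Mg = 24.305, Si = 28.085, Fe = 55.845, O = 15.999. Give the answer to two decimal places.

32.83 wt%

Formula mass = 0.28×24.305 + 1.72×55.845 + 1×28.085 + 4×15.999 = 194.940 g/mol, of which 63.996 g is O.
So O makes up 63.996/194.940 = 0.3283 of the mass, i.e. 32.83%.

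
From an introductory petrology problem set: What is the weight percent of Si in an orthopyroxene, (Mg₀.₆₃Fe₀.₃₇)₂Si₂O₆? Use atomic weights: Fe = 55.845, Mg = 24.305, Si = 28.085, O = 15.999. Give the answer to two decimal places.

25.06 mass %

Formula mass = 1.26×24.305 + 0.74×55.845 + 2×28.085 + 6×15.999 = 224.114 g/mol, of which 56.170 g is Si.
So Si makes up 56.170/224.114 = 0.2506 of the mass, i.e. 25.06%.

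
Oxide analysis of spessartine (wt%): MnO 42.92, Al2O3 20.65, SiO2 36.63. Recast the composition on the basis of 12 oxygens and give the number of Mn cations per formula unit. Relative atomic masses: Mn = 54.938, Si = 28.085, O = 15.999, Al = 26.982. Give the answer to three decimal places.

2.985 Mn apfu

42.92 wt% MnO ÷ 70.937 g/mol = 0.60504 mol, giving 0.60504 Mn and 0.60504 O.
20.65 wt% Al2O3 ÷ 101.961 g/mol = 0.20253 mol, giving 0.40506 Al and 0.60759 O.
36.63 wt% SiO2 ÷ 60.083 g/mol = 0.60966 mol, giving 0.60966 Si and 1.21932 O.
Oxygen sums to 2.43195; scaling by 12/2.43195 = 4.93431 puts the formula on 12 O.
Mn: 0.60504 × 4.93431 = 2.985 atoms per formula unit.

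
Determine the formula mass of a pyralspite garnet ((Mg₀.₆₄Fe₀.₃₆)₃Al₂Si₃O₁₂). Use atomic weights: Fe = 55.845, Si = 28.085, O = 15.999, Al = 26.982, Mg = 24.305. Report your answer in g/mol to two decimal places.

437.19 g/mol

The formula mass is the sum 1.92(24.305) + 1.08(55.845) + 2(26.982) + 3(28.085) + 12(15.999).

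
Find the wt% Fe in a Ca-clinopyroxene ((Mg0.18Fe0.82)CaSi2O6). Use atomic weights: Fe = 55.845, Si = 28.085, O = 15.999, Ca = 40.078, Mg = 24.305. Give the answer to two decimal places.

Molar mass of (Mg0.18Fe0.82)CaSi2O6: 0.18×24.305 + 0.82×55.845 + 1×40.078 + 2×28.085 + 6×15.999 = 242.410 g/mol.
Mass of Fe per formula unit: 0.82 × 55.845 = 45.793 g.
Weight fraction Fe = 45.793 / 242.410 = 0.1889.

18.89 mass %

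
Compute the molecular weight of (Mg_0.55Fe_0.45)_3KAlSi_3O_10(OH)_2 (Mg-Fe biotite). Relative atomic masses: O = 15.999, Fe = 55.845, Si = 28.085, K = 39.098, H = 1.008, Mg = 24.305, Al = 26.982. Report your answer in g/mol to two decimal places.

459.83 g/mol

M = 1.65×24.305 + 1.35×55.845 + 1×39.098 + 1×26.982 + 3×28.085 + 12×15.999 + 2×1.008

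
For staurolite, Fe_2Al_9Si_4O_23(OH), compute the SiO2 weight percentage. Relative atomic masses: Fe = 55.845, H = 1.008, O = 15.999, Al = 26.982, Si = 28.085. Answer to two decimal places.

28.21 wt%

Molar mass of Fe_2Al_9Si_4O_23(OH) = 2·55.845 + 9·26.982 + 4·28.085 + 24·15.999 + 1·1.008 = 851.852 g/mol.
Each formula unit contains 4 Si, equivalent to 4/1 = 4.0000 mol SiO2.
M(SiO2) = 1×28.085 + 2×15.999 = 60.083 g/mol.
Mass of SiO2 per formula unit = 4.0000 × 60.083 = 240.332 g.
SiO2 wt% = 240.332 / 851.852 × 100 = 28.21%.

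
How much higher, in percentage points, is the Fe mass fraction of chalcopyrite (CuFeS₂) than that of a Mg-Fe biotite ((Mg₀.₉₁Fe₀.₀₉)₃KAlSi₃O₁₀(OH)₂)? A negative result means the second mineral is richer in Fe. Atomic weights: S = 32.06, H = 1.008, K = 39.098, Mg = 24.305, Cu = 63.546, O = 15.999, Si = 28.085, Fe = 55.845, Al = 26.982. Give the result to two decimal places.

26.89 percentage points

M(CuFeS₂) = 183.511 g/mol, so wt% Fe = 55.845/183.511 × 100 = 30.43%.
M((Mg₀.₉₁Fe₀.₀₉)₃KAlSi₃O₁₀(OH)₂) = 425.770 g/mol, so wt% Fe = 15.078/425.770 × 100 = 3.54%.
30.43 − 3.54 = 26.89 pp.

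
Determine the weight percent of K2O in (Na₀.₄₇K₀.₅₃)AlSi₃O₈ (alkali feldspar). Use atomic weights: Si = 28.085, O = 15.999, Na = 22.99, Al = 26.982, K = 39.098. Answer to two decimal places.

Molar mass of (Na₀.₄₇K₀.₅₃)AlSi₃O₈ = 0.47×22.99 + 0.53×39.098 + 1×26.982 + 3×28.085 + 8×15.999 = 270.756 g/mol.
Each formula unit contains 0.53 K, equivalent to 0.53/2 = 0.2650 mol K2O.
M(K2O) = 2×39.098 + 1×15.999 = 94.195 g/mol.
Mass of K2O per formula unit = 0.2650 × 94.195 = 24.962 g.
K2O wt% = 24.962 / 270.756 × 100 = 9.22%.

9.22 wt%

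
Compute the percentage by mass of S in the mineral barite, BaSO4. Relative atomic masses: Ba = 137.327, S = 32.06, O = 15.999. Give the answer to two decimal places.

Molar mass of BaSO4: 1×137.327 + 1×32.06 + 4×15.999 = 233.383 g/mol.
Mass of S per formula unit: 1 × 32.06 = 32.060 g.
Weight fraction S = 32.060 / 233.383 = 0.1374.

13.74 weight percent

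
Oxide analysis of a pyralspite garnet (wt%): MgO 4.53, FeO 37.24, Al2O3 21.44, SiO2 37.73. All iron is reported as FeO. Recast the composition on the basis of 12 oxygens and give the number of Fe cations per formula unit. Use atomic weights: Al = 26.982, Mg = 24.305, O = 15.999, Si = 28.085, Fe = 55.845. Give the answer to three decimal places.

MgO: 4.53/40.304 = 0.11240 mol → 0.11240 mol Mg, 0.11240 mol O.
FeO: 37.24/71.844 = 0.51835 mol → 0.51835 mol Fe, 0.51835 mol O.
Al2O3: 21.44/101.961 = 0.21028 mol → 0.42056 mol Al, 0.63084 mol O.
SiO2: 37.73/60.083 = 0.62796 mol → 0.62796 mol Si, 1.25592 mol O.
Total oxygen = 2.51751 mol. Normalization factor = 12/2.51751 = 4.76661.
Fe per 12 O = 0.51835 × 4.76661 = 2.471.

2.471 Fe apfu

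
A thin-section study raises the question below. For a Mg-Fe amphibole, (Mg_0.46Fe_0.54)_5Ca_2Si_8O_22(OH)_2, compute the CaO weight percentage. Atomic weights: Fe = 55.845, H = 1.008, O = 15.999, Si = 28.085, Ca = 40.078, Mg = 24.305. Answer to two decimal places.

12.50 wt%

Formula mass = 897.511 g/mol.
2 Ca → 2.0000 mol CaO per formula unit; M(CaO) = 56.077, so CaO mass = 112.154 g.
112.154/897.511 × 100 = 12.50 wt%.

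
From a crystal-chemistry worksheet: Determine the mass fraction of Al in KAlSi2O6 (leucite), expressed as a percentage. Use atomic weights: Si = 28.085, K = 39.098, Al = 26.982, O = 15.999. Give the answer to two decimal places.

Formula mass = 1×39.098 + 1×26.982 + 2×28.085 + 6×15.999 = 218.244 g/mol, of which 26.982 g is Al.
So Al makes up 26.982/218.244 = 0.1236 of the mass, i.e. 12.36%.

12.36 wt%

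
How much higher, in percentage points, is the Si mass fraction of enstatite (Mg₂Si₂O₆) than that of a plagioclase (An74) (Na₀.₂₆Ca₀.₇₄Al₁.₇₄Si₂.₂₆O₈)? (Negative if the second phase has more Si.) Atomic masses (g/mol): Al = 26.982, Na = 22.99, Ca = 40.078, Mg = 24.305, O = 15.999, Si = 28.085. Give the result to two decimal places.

4.82 percentage points

Si in Mg₂Si₂O₆: molar mass 200.774 g/mol; 2×28.085 = 56.170 g → 27.98 wt%.
Si in Na₀.₂₆Ca₀.₇₄Al₁.₇₄Si₂.₂₆O₈: molar mass 274.048 g/mol; 2.26×28.085 = 63.472 g → 23.16 wt%.
Difference = 27.98 − 23.16 = 4.82 percentage points.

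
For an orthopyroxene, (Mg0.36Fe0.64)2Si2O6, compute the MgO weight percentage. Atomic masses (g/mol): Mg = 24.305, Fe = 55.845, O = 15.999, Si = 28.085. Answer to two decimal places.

M((Mg0.36Fe0.64)2Si2O6) = 241.145 g/mol; M(MgO) = 40.304 g/mol.
Moles MgO per formula unit = 0.72 Mg ÷ 1 = 0.7200.
MgO fraction = (0.7200 × 40.304) / 241.145 = 29.019/241.145 = 0.1203.

12.03 wt%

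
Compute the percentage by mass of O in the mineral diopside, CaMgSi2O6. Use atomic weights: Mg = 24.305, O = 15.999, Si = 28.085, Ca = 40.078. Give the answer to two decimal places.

Molar mass of CaMgSi2O6: 1·40.078 + 1·24.305 + 2·28.085 + 6·15.999 = 216.547 g/mol.
Mass of O per formula unit: 6 × 15.999 = 95.994 g.
Weight fraction O = 95.994 / 216.547 = 0.4433.

44.33 mass %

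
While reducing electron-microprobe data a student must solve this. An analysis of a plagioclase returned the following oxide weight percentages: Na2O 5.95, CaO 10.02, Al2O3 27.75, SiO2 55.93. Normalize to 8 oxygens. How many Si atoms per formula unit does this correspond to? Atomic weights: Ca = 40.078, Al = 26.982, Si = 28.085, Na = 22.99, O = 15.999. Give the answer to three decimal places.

5.95 wt% Na2O ÷ 61.979 g/mol = 0.09600 mol, giving 0.19200 Na and 0.09600 O.
10.02 wt% CaO ÷ 56.077 g/mol = 0.17868 mol, giving 0.17868 Ca and 0.17868 O.
27.75 wt% Al2O3 ÷ 101.961 g/mol = 0.27216 mol, giving 0.54432 Al and 0.81648 O.
55.93 wt% SiO2 ÷ 60.083 g/mol = 0.93088 mol, giving 0.93088 Si and 1.86176 O.
Oxygen sums to 2.95292; scaling by 8/2.95292 = 2.70918 puts the formula on 8 O.
Si: 0.93088 × 2.70918 = 2.522 atoms per formula unit.

2.522 Si apfu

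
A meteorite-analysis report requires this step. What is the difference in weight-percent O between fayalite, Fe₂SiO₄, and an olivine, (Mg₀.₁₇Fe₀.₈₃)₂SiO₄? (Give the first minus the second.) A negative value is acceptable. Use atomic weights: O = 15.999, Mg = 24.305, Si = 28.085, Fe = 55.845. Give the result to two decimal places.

O in Fe₂SiO₄: molar mass 203.771 g/mol; 4×15.999 = 63.996 g → 31.41 wt%.
O in (Mg₀.₁₇Fe₀.₈₃)₂SiO₄: molar mass 193.047 g/mol; 4×15.999 = 63.996 g → 33.15 wt%.
Difference = 31.41 − 33.15 = -1.74 percentage points.

-1.74 percentage points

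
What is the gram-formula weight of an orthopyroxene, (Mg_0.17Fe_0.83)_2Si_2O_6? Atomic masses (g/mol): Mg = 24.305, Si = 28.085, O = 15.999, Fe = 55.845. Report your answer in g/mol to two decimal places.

253.13 g/mol

M = 0.34*24.305 + 1.66*55.845 + 2*28.085 + 6*15.999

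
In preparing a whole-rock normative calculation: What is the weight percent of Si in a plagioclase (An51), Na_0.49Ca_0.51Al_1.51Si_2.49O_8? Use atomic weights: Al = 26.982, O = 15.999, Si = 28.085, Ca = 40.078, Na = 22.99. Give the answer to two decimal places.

M(Na_0.49Ca_0.51Al_1.51Si_2.49O_8) = 270.371 g/mol.
Si contributes 2.49 × 28.085 = 69.932 g per mole.
69.932/270.371 = 0.2587 → 25.87%.

25.87 mass %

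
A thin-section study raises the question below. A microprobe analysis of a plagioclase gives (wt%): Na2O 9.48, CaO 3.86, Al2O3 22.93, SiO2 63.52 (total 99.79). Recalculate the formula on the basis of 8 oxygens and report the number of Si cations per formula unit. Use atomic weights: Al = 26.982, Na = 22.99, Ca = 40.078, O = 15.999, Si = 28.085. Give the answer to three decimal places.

Na2O: 9.48/61.979 = 0.15296 mol → 0.30592 mol Na, 0.15296 mol O.
CaO: 3.86/56.077 = 0.06883 mol → 0.06883 mol Ca, 0.06883 mol O.
Al2O3: 22.93/101.961 = 0.22489 mol → 0.44978 mol Al, 0.67467 mol O.
SiO2: 63.52/60.083 = 1.05720 mol → 1.05720 mol Si, 2.11440 mol O.
Total oxygen = 3.01086 mol. Normalization factor = 8/3.01086 = 2.65705.
Si per 8 O = 1.05720 × 2.65705 = 2.809.

2.809 Si apfu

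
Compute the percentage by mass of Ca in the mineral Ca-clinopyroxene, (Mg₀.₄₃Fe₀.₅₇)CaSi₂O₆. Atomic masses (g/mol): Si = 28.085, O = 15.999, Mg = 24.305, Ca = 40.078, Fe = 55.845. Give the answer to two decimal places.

Molar mass of (Mg₀.₄₃Fe₀.₅₇)CaSi₂O₆: 0.43·24.305 + 0.57·55.845 + 1·40.078 + 2·28.085 + 6·15.999 = 234.525 g/mol.
Mass of Ca per formula unit: 1 × 40.078 = 40.078 g.
Weight fraction Ca = 40.078 / 234.525 = 0.1709.

17.09 weight percent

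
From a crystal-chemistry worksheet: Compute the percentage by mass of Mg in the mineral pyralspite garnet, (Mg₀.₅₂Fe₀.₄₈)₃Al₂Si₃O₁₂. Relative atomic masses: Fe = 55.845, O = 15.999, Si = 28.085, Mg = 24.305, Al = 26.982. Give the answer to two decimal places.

Formula mass = 1.56×24.305 + 1.44×55.845 + 2×26.982 + 3×28.085 + 12×15.999 = 448.540 g/mol, of which 37.916 g is Mg.
So Mg makes up 37.916/448.540 = 0.0845 of the mass, i.e. 8.45%.

8.45 weight percent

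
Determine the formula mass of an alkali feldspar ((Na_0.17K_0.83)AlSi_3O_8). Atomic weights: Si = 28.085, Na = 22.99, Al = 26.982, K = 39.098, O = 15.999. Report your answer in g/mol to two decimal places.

275.59 g/mol

Na: 0.17 × 22.99 = 3.9083
K: 0.83 × 39.098 = 32.4513
Al: 1 × 26.982 = 26.9820
Si: 3 × 28.085 = 84.2550
O: 8 × 15.999 = 127.9920
Summing the contributions gives the formula mass.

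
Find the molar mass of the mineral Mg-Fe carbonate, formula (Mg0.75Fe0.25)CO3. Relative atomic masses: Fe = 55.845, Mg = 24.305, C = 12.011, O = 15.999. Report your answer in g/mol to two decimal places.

92.20 g/mol

The formula mass is the sum 0.75×24.305 + 0.25×55.845 + 1×12.011 + 3×15.999.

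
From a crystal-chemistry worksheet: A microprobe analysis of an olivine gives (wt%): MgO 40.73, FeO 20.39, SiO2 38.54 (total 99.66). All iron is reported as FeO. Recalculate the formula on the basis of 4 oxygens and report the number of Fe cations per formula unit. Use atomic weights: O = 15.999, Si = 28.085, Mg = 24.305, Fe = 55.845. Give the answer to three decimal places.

40.73 wt% MgO ÷ 40.304 g/mol = 1.01057 mol, giving 1.01057 Mg and 1.01057 O.
20.39 wt% FeO ÷ 71.844 g/mol = 0.28381 mol, giving 0.28381 Fe and 0.28381 O.
38.54 wt% SiO2 ÷ 60.083 g/mol = 0.64145 mol, giving 0.64145 Si and 1.28290 O.
Oxygen sums to 2.57728; scaling by 4/2.57728 = 1.55202 puts the formula on 4 O.
Fe: 0.28381 × 1.55202 = 0.440 atoms per formula unit.

0.440 Fe apfu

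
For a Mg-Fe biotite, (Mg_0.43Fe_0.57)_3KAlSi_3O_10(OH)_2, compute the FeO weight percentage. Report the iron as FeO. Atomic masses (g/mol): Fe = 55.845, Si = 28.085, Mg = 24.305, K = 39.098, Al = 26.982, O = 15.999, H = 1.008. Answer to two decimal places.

26.07 wt%

M((Mg_0.43Fe_0.57)_3KAlSi_3O_10(OH)_2) = 471.187 g/mol; M(FeO) = 71.844 g/mol.
Moles FeO per formula unit = 1.71 Fe ÷ 1 = 1.7100.
FeO fraction = (1.7100 × 71.844) / 471.187 = 122.853/471.187 = 0.2607.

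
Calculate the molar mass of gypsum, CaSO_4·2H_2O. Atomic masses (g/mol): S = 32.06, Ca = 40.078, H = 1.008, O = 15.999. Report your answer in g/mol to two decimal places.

M = 1(40.078) + 1(32.06) + 6(15.999) + 4(1.008)

172.16 g/mol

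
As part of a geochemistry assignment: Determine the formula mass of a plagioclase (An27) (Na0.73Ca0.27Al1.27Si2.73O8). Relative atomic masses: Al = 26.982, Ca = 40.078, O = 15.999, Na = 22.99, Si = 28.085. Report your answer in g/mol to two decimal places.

266.53 g/mol

M = 0.73(22.99) + 0.27(40.078) + 1.27(26.982) + 2.73(28.085) + 8(15.999)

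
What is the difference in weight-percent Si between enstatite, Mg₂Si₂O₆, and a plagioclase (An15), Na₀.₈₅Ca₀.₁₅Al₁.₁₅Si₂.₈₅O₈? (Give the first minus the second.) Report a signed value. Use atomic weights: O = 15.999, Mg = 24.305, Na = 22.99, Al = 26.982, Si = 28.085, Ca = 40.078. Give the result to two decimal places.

Si in Mg₂Si₂O₆: molar mass 200.774 g/mol; 2×28.085 = 56.170 g → 27.98 wt%.
Si in Na₀.₈₅Ca₀.₁₅Al₁.₁₅Si₂.₈₅O₈: molar mass 264.617 g/mol; 2.85×28.085 = 80.042 g → 30.25 wt%.
Difference = 27.98 − 30.25 = -2.27 percentage points.

-2.27 percentage points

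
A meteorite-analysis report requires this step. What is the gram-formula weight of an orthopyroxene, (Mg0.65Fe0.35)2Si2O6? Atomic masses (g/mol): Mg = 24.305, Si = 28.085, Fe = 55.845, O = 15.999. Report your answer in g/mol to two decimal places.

222.85 g/mol

The formula mass is the sum 1.30×24.305 + 0.70×55.845 + 2×28.085 + 6×15.999.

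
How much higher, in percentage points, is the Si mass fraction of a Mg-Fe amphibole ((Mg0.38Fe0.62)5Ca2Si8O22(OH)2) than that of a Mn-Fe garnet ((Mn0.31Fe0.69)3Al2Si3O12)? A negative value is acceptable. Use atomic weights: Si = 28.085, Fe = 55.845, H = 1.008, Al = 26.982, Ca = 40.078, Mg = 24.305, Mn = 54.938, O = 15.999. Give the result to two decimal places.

7.73 percentage points

First mineral: 224.680 g Si in 910.127 g formula = 24.69 wt% Si.
Second mineral: 84.255 g Si in 496.898 g formula = 16.96 wt% Si.
24.69% − 16.96% gives a difference of 7.73 percentage points.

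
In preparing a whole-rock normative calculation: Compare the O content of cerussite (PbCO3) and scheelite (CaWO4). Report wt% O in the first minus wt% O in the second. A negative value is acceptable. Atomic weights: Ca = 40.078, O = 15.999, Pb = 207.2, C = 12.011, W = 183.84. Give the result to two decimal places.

M(PbCO3) = 267.208 g/mol, so wt% O = 47.997/267.208 × 100 = 17.96%.
M(CaWO4) = 287.914 g/mol, so wt% O = 63.996/287.914 × 100 = 22.23%.
17.96 − 22.23 = -4.27 pp.

-4.27 percentage points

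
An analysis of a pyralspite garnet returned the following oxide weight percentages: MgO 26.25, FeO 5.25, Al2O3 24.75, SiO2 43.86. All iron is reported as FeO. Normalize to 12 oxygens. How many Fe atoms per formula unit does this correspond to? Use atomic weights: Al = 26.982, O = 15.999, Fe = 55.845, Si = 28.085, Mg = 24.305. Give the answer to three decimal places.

MgO (M=40.304): mol = 0.65130; Mg = 0.65130, O = 0.65130.
FeO (M=71.844): mol = 0.07307; Fe = 0.07307, O = 0.07307.
Al2O3 (M=101.961): mol = 0.24274; Al = 0.48548, O = 0.72822.
SiO2 (M=60.083): mol = 0.72999; Si = 0.72999, O = 1.45998.
ΣO = 2.91257; factor = 12/ΣO = 4.12007.
Fe apfu = 0.07307 × 4.12007 = 0.301.

0.301 Fe apfu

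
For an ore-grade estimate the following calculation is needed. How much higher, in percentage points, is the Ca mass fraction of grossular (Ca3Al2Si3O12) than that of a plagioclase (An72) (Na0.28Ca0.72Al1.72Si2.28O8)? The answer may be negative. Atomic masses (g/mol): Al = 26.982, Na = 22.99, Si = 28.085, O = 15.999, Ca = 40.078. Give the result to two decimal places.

M(Ca3Al2Si3O12) = 450.441 g/mol, so wt% Ca = 120.234/450.441 × 100 = 26.69%.
M(Na0.28Ca0.72Al1.72Si2.28O8) = 273.728 g/mol, so wt% Ca = 28.856/273.728 × 100 = 10.54%.
26.69 − 10.54 = 16.15 pp.

16.15 percentage points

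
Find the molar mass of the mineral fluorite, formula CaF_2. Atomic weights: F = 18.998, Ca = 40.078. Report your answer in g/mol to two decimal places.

78.07 g/mol

Ca: 1 × 40.078 = 40.0780
F: 2 × 18.998 = 37.9960
Summing the contributions gives the formula mass.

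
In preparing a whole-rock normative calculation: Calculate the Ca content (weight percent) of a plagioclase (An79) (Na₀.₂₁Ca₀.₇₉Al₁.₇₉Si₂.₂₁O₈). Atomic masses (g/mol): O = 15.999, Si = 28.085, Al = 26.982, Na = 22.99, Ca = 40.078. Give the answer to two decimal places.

11.52 weight percent

Molar mass of Na₀.₂₁Ca₀.₇₉Al₁.₇₉Si₂.₂₁O₈: 0.21*22.99 + 0.79*40.078 + 1.79*26.982 + 2.21*28.085 + 8*15.999 = 274.847 g/mol.
Mass of Ca per formula unit: 0.79 × 40.078 = 31.662 g.
Weight fraction Ca = 31.662 / 274.847 = 0.1152.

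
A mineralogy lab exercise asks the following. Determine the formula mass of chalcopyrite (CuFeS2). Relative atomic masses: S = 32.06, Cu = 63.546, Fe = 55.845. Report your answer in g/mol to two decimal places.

M = 1(63.546) + 1(55.845) + 2(32.06)

183.51 g/mol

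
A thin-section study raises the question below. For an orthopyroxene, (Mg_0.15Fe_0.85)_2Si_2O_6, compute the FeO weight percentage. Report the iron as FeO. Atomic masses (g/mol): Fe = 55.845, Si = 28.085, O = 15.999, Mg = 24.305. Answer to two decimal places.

48.01 wt%

Formula mass = 254.392 g/mol.
1.70 Fe → 1.7000 mol FeO per formula unit; M(FeO) = 71.844, so FeO mass = 122.135 g.
122.135/254.392 × 100 = 48.01 wt%.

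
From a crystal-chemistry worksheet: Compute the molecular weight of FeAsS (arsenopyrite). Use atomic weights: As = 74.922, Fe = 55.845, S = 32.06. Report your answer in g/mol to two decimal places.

162.83 g/mol

M = 1×55.845 + 1×74.922 + 1×32.06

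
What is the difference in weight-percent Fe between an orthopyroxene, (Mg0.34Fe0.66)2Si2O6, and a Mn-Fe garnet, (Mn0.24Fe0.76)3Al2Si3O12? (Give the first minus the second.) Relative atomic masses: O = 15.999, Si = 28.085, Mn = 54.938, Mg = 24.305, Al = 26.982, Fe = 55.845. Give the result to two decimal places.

4.80 percentage points

First mineral: 73.715 g Fe in 242.407 g formula = 30.41 wt% Fe.
Second mineral: 127.327 g Fe in 497.089 g formula = 25.61 wt% Fe.
30.41% − 25.61% gives a difference of 4.80 percentage points.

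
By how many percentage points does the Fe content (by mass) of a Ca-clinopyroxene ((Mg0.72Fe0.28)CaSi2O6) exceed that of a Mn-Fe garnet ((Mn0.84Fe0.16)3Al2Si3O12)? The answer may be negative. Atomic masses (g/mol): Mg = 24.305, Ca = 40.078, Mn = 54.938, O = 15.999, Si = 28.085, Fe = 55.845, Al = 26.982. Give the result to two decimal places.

1.53 percentage points

M((Mg0.72Fe0.28)CaSi2O6) = 225.378 g/mol, so wt% Fe = 15.637/225.378 × 100 = 6.94%.
M((Mn0.84Fe0.16)3Al2Si3O12) = 495.456 g/mol, so wt% Fe = 26.806/495.456 × 100 = 5.41%.
6.94 − 5.41 = 1.53 pp.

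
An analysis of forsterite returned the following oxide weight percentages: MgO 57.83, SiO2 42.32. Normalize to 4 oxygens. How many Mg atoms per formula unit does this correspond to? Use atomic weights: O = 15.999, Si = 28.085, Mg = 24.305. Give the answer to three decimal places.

MgO (M=40.304): mol = 1.43485; Mg = 1.43485, O = 1.43485.
SiO2 (M=60.083): mol = 0.70436; Si = 0.70436, O = 1.40872.
ΣO = 2.84357; factor = 4/ΣO = 1.40668.
Mg apfu = 1.43485 × 1.40668 = 2.018.

2.018 Mg apfu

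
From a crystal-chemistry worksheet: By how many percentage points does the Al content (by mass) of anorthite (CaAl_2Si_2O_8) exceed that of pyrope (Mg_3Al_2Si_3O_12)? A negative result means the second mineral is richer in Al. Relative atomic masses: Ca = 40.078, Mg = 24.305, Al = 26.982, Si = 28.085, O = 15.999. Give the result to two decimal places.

Al in CaAl_2Si_2O_8: molar mass 278.204 g/mol; 2×26.982 = 53.964 g → 19.40 wt%.
Al in Mg_3Al_2Si_3O_12: molar mass 403.122 g/mol; 2×26.982 = 53.964 g → 13.39 wt%.
Difference = 19.40 − 13.39 = 6.01 percentage points.

6.01 percentage points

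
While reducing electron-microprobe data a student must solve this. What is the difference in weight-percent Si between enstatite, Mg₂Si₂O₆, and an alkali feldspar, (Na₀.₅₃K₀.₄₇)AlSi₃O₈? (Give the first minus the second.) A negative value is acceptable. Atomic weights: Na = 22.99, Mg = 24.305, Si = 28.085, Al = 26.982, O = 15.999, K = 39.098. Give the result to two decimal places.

Si in Mg₂Si₂O₆: molar mass 200.774 g/mol; 2×28.085 = 56.170 g → 27.98 wt%.
Si in (Na₀.₅₃K₀.₄₇)AlSi₃O₈: molar mass 269.790 g/mol; 3×28.085 = 84.255 g → 31.23 wt%.
Difference = 27.98 − 31.23 = -3.25 percentage points.

-3.25 percentage points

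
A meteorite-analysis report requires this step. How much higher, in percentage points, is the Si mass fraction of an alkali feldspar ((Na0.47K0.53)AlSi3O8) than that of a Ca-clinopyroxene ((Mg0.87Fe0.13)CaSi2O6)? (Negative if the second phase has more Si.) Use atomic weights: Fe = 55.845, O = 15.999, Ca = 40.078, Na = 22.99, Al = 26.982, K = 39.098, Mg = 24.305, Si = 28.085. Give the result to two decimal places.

5.66 percentage points

First mineral: 84.255 g Si in 270.756 g formula = 31.12 wt% Si.
Second mineral: 56.170 g Si in 220.647 g formula = 25.46 wt% Si.
31.12% − 25.46% gives a difference of 5.66 percentage points.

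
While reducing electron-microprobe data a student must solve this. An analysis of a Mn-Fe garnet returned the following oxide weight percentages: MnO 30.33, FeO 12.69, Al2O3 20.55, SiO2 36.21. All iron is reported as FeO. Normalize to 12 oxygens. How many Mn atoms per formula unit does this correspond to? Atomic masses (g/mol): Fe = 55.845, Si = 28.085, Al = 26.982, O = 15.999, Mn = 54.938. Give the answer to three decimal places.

2.125 Mn apfu

30.33 wt% MnO ÷ 70.937 g/mol = 0.42756 mol, giving 0.42756 Mn and 0.42756 O.
12.69 wt% FeO ÷ 71.844 g/mol = 0.17663 mol, giving 0.17663 Fe and 0.17663 O.
20.55 wt% Al2O3 ÷ 101.961 g/mol = 0.20155 mol, giving 0.40310 Al and 0.60465 O.
36.21 wt% SiO2 ÷ 60.083 g/mol = 0.60267 mol, giving 0.60267 Si and 1.20534 O.
Oxygen sums to 2.41418; scaling by 12/2.41418 = 4.97063 puts the formula on 12 O.
Mn: 0.42756 × 4.97063 = 2.125 atoms per formula unit.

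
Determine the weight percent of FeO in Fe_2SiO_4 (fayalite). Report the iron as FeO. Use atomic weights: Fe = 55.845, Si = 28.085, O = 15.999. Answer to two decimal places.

70.51 wt%

Formula mass = 203.771 g/mol.
2 Fe → 2.0000 mol FeO per formula unit; M(FeO) = 71.844, so FeO mass = 143.688 g.
143.688/203.771 × 100 = 70.51 wt%.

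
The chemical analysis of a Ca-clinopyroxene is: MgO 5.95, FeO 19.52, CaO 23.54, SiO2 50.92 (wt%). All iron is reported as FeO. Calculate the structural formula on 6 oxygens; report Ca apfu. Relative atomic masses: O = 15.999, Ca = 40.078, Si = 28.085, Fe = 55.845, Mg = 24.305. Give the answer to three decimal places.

MgO: 5.95/40.304 = 0.14763 mol → 0.14763 mol Mg, 0.14763 mol O.
FeO: 19.52/71.844 = 0.27170 mol → 0.27170 mol Fe, 0.27170 mol O.
CaO: 23.54/56.077 = 0.41978 mol → 0.41978 mol Ca, 0.41978 mol O.
SiO2: 50.92/60.083 = 0.84749 mol → 0.84749 mol Si, 1.69498 mol O.
Total oxygen = 2.53409 mol. Normalization factor = 6/2.53409 = 2.36771.
Ca per 6 O = 0.41978 × 2.36771 = 0.994.

0.994 Ca apfu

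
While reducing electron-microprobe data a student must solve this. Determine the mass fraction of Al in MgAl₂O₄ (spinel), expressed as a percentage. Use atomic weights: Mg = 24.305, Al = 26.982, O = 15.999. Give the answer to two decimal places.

37.93 wt%

Formula mass = 1×24.305 + 2×26.982 + 4×15.999 = 142.265 g/mol, of which 53.964 g is Al.
So Al makes up 53.964/142.265 = 0.3793 of the mass, i.e. 37.93%.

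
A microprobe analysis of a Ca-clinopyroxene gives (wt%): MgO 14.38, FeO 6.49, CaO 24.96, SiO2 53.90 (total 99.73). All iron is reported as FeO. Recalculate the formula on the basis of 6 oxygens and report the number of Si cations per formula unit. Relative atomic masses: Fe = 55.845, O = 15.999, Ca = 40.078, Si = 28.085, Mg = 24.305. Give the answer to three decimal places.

2.004 Si apfu

MgO: 14.38/40.304 = 0.35679 mol → 0.35679 mol Mg, 0.35679 mol O.
FeO: 6.49/71.844 = 0.09033 mol → 0.09033 mol Fe, 0.09033 mol O.
CaO: 24.96/56.077 = 0.44510 mol → 0.44510 mol Ca, 0.44510 mol O.
SiO2: 53.90/60.083 = 0.89709 mol → 0.89709 mol Si, 1.79418 mol O.
Total oxygen = 2.68640 mol. Normalization factor = 6/2.68640 = 2.23347.
Si per 6 O = 0.89709 × 2.23347 = 2.004.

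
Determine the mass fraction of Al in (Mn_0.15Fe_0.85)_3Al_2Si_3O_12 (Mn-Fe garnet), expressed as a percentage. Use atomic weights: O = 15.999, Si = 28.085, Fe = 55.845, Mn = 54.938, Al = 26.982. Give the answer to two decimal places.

M((Mn_0.15Fe_0.85)_3Al_2Si_3O_12) = 497.334 g/mol.
Al contributes 2 × 26.982 = 53.964 g per mole.
53.964/497.334 = 0.1085 → 10.85%.

10.85 wt%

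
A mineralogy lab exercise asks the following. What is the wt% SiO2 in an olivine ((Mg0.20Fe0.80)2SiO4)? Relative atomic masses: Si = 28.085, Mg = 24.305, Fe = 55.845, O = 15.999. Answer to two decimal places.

Molar mass of (Mg0.20Fe0.80)2SiO4 = 0.40·24.305 + 1.60·55.845 + 1·28.085 + 4·15.999 = 191.155 g/mol.
Each formula unit contains 1 Si, equivalent to 1/1 = 1.0000 mol SiO2.
M(SiO2) = 1×28.085 + 2×15.999 = 60.083 g/mol.
Mass of SiO2 per formula unit = 1.0000 × 60.083 = 60.083 g.
SiO2 wt% = 60.083 / 191.155 × 100 = 31.43%.

31.43 wt%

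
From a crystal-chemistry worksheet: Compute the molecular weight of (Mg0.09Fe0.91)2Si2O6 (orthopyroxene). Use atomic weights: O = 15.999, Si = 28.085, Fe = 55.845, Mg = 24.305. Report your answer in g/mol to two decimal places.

Mg: 0.18 × 24.305 = 4.3749
Fe: 1.82 × 55.845 = 101.6379
Si: 2 × 28.085 = 56.1700
O: 6 × 15.999 = 95.9940
Summing the contributions gives the formula mass.

258.18 g/mol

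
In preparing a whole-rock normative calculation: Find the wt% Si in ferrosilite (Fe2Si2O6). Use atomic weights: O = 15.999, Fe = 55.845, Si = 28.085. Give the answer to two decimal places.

Molar mass of Fe2Si2O6: 2*55.845 + 2*28.085 + 6*15.999 = 263.854 g/mol.
Mass of Si per formula unit: 2 × 28.085 = 56.170 g.
Weight fraction Si = 56.170 / 263.854 = 0.2129.

21.29 wt%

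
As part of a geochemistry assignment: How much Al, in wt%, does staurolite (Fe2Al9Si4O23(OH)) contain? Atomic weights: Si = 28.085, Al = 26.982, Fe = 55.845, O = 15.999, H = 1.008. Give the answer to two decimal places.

Formula mass = 2*55.845 + 9*26.982 + 4*28.085 + 24*15.999 + 1*1.008 = 851.852 g/mol, of which 242.838 g is Al.
So Al makes up 242.838/851.852 = 0.2851 of the mass, i.e. 28.51%.

28.51 wt%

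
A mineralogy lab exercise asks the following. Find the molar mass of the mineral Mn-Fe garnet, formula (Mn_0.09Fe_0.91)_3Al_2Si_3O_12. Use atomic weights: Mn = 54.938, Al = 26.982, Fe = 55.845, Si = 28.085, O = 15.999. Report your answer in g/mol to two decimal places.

M = 0.27(54.938) + 2.73(55.845) + 2(26.982) + 3(28.085) + 12(15.999)

497.50 g/mol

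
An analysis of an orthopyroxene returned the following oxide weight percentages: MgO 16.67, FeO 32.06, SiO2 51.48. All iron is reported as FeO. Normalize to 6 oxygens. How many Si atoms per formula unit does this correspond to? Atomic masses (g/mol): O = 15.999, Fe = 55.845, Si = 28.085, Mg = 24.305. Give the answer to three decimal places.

1.998 Si apfu

MgO (M=40.304): mol = 0.41361; Mg = 0.41361, O = 0.41361.
FeO (M=71.844): mol = 0.44624; Fe = 0.44624, O = 0.44624.
SiO2 (M=60.083): mol = 0.85681; Si = 0.85681, O = 1.71362.
ΣO = 2.57347; factor = 6/ΣO = 2.33148.
Si apfu = 0.85681 × 2.33148 = 1.998.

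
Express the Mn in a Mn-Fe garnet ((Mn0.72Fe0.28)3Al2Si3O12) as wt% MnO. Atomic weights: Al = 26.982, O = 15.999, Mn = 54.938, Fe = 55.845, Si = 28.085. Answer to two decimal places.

30.91 wt%

Molar mass of (Mn0.72Fe0.28)3Al2Si3O12 = 2.16×54.938 + 0.84×55.845 + 2×26.982 + 3×28.085 + 12×15.999 = 495.783 g/mol.
Each formula unit contains 2.16 Mn, equivalent to 2.16/1 = 2.1600 mol MnO.
M(MnO) = 1×54.938 + 1×15.999 = 70.937 g/mol.
Mass of MnO per formula unit = 2.1600 × 70.937 = 153.224 g.
MnO wt% = 153.224 / 495.783 × 100 = 30.91%.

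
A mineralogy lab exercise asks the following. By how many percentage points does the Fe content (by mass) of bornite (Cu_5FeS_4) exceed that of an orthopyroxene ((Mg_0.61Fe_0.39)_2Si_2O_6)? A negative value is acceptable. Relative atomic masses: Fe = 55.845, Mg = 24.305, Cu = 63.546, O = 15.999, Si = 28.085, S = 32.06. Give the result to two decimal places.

-8.20 percentage points

M(Cu_5FeS_4) = 501.815 g/mol, so wt% Fe = 55.845/501.815 × 100 = 11.13%.
M((Mg_0.61Fe_0.39)_2Si_2O_6) = 225.375 g/mol, so wt% Fe = 43.559/225.375 × 100 = 19.33%.
11.13 − 19.33 = -8.20 pp.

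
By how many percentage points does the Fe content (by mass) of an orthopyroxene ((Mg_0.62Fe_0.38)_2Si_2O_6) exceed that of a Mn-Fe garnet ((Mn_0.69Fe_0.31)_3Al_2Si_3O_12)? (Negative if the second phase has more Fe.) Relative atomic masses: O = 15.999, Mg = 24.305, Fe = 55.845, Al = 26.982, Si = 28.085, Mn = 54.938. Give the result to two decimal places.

8.41 percentage points

M((Mg_0.62Fe_0.38)_2Si_2O_6) = 224.744 g/mol, so wt% Fe = 42.442/224.744 × 100 = 18.88%.
M((Mn_0.69Fe_0.31)_3Al_2Si_3O_12) = 495.865 g/mol, so wt% Fe = 51.936/495.865 × 100 = 10.47%.
18.88 − 10.47 = 8.41 pp.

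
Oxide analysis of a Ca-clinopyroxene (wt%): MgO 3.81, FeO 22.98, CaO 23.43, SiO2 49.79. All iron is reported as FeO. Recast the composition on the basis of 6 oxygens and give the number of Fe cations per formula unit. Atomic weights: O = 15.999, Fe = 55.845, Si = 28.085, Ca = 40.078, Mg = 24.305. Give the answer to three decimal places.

0.771 Fe apfu

MgO (M=40.304): mol = 0.09453; Mg = 0.09453, O = 0.09453.
FeO (M=71.844): mol = 0.31986; Fe = 0.31986, O = 0.31986.
CaO (M=56.077): mol = 0.41782; Ca = 0.41782, O = 0.41782.
SiO2 (M=60.083): mol = 0.82869; Si = 0.82869, O = 1.65738.
ΣO = 2.48959; factor = 6/ΣO = 2.41004.
Fe apfu = 0.31986 × 2.41004 = 0.771.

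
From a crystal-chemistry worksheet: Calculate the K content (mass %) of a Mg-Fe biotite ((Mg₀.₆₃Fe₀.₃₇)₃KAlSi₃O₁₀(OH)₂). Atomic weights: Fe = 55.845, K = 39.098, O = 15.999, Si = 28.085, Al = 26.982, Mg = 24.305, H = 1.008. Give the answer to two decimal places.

8.64 mass %

Formula mass = 1.89*24.305 + 1.11*55.845 + 1*39.098 + 1*26.982 + 3*28.085 + 12*15.999 + 2*1.008 = 452.263 g/mol, of which 39.098 g is K.
So K makes up 39.098/452.263 = 0.0864 of the mass, i.e. 8.64%.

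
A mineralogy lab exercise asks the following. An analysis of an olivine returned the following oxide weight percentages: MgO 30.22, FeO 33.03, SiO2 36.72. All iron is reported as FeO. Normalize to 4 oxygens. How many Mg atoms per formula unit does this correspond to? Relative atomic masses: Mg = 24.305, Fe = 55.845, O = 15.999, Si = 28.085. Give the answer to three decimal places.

1.233 Mg apfu

MgO (M=40.304): mol = 0.74980; Mg = 0.74980, O = 0.74980.
FeO (M=71.844): mol = 0.45975; Fe = 0.45975, O = 0.45975.
SiO2 (M=60.083): mol = 0.61115; Si = 0.61115, O = 1.22230.
ΣO = 2.43185; factor = 4/ΣO = 1.64484.
Mg apfu = 0.74980 × 1.64484 = 1.233.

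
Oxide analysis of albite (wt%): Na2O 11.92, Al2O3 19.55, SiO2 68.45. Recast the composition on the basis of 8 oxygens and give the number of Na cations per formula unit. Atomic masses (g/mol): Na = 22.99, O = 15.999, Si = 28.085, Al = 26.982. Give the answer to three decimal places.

1.010 Na apfu

11.92 wt% Na2O ÷ 61.979 g/mol = 0.19232 mol, giving 0.38464 Na and 0.19232 O.
19.55 wt% Al2O3 ÷ 101.961 g/mol = 0.19174 mol, giving 0.38348 Al and 0.57522 O.
68.45 wt% SiO2 ÷ 60.083 g/mol = 1.13926 mol, giving 1.13926 Si and 2.27852 O.
Oxygen sums to 3.04606; scaling by 8/3.04606 = 2.62634 puts the formula on 8 O.
Na: 0.38464 × 2.62634 = 1.010 atoms per formula unit.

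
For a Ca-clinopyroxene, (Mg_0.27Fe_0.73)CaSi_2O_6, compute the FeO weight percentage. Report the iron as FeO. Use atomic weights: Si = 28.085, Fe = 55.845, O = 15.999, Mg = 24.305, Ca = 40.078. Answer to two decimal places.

21.89 wt%

M((Mg_0.27Fe_0.73)CaSi_2O_6) = 239.571 g/mol; M(FeO) = 71.844 g/mol.
Moles FeO per formula unit = 0.73 Fe ÷ 1 = 0.7300.
FeO fraction = (0.7300 × 71.844) / 239.571 = 52.446/239.571 = 0.2189.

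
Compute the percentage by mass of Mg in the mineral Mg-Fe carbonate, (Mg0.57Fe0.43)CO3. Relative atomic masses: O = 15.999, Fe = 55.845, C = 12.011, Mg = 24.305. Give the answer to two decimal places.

Molar mass of (Mg0.57Fe0.43)CO3: 0.57*24.305 + 0.43*55.845 + 1*12.011 + 3*15.999 = 97.875 g/mol.
Mass of Mg per formula unit: 0.57 × 24.305 = 13.854 g.
Weight fraction Mg = 13.854 / 97.875 = 0.1415.

14.15 mass %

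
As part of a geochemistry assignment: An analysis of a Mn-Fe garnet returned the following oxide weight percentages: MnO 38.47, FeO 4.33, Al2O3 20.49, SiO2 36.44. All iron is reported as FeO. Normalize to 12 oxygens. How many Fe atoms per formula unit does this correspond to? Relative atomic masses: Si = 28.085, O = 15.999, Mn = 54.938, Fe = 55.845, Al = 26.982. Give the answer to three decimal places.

0.299 Fe apfu

MnO (M=70.937): mol = 0.54231; Mn = 0.54231, O = 0.54231.
FeO (M=71.844): mol = 0.06027; Fe = 0.06027, O = 0.06027.
Al2O3 (M=101.961): mol = 0.20096; Al = 0.40192, O = 0.60288.
SiO2 (M=60.083): mol = 0.60649; Si = 0.60649, O = 1.21298.
ΣO = 2.41844; factor = 12/ΣO = 4.96188.
Fe apfu = 0.06027 × 4.96188 = 0.299.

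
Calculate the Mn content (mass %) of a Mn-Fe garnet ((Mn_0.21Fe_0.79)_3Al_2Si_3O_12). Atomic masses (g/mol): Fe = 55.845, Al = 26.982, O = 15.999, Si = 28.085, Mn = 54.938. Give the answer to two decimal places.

6.96 mass %

M((Mn_0.21Fe_0.79)_3Al_2Si_3O_12) = 497.171 g/mol.
Mn contributes 0.63 × 54.938 = 34.611 g per mole.
34.611/497.171 = 0.0696 → 6.96%.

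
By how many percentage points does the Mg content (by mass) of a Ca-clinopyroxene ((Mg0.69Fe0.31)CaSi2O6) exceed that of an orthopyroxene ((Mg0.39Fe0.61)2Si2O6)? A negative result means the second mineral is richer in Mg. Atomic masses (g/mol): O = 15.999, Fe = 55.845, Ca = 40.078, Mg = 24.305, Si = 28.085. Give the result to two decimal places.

-0.51 percentage points

First mineral: 16.770 g Mg in 226.324 g formula = 7.41 wt% Mg.
Second mineral: 18.958 g Mg in 239.253 g formula = 7.92 wt% Mg.
7.41% − 7.92% gives a difference of -0.51 percentage points.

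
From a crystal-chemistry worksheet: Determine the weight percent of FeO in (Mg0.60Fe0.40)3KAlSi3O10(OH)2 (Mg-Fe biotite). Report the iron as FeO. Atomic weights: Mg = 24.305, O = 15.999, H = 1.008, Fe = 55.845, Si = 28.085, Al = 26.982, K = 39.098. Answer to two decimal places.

18.94 wt%

M((Mg0.60Fe0.40)3KAlSi3O10(OH)2) = 455.102 g/mol; M(FeO) = 71.844 g/mol.
Moles FeO per formula unit = 1.20 Fe ÷ 1 = 1.2000.
FeO fraction = (1.2000 × 71.844) / 455.102 = 86.213/455.102 = 0.1894.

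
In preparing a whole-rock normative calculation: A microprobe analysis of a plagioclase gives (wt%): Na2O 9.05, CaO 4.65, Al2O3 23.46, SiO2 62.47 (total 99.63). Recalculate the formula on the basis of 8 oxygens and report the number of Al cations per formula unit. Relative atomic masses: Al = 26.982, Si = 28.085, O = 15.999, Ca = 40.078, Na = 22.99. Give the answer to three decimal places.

1.228 Al apfu

Na2O: 9.05/61.979 = 0.14602 mol → 0.29204 mol Na, 0.14602 mol O.
CaO: 4.65/56.077 = 0.08292 mol → 0.08292 mol Ca, 0.08292 mol O.
Al2O3: 23.46/101.961 = 0.23009 mol → 0.46018 mol Al, 0.69027 mol O.
SiO2: 62.47/60.083 = 1.03973 mol → 1.03973 mol Si, 2.07946 mol O.
Total oxygen = 2.99867 mol. Normalization factor = 8/2.99867 = 2.66785.
Al per 8 O = 0.46018 × 2.66785 = 1.228.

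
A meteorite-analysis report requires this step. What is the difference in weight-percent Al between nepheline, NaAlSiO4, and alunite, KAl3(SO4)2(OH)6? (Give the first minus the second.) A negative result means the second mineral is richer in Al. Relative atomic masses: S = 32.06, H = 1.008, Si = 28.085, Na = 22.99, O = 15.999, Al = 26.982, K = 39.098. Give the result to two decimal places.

-0.55 percentage points

First mineral: 26.982 g Al in 142.053 g formula = 18.99 wt% Al.
Second mineral: 80.946 g Al in 414.198 g formula = 19.54 wt% Al.
18.99% − 19.54% gives a difference of -0.55 percentage points.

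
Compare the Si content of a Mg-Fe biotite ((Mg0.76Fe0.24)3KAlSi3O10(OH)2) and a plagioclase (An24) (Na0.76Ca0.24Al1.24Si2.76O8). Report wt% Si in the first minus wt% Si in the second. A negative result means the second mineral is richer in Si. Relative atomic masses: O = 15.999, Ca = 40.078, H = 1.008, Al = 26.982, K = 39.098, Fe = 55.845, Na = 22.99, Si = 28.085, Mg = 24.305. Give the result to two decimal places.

First mineral: 84.255 g Si in 439.963 g formula = 19.15 wt% Si.
Second mineral: 77.515 g Si in 266.055 g formula = 29.13 wt% Si.
19.15% − 29.13% gives a difference of -9.98 percentage points.

-9.98 percentage points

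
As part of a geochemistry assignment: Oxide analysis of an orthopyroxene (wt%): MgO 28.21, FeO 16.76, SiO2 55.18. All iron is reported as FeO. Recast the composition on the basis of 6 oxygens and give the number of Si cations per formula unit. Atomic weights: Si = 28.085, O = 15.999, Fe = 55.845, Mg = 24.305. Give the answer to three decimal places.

1.989 Si apfu

28.21 wt% MgO ÷ 40.304 g/mol = 0.69993 mol, giving 0.69993 Mg and 0.69993 O.
16.76 wt% FeO ÷ 71.844 g/mol = 0.23328 mol, giving 0.23328 Fe and 0.23328 O.
55.18 wt% SiO2 ÷ 60.083 g/mol = 0.91840 mol, giving 0.91840 Si and 1.83680 O.
Oxygen sums to 2.77001; scaling by 6/2.77001 = 2.16606 puts the formula on 6 O.
Si: 0.91840 × 2.16606 = 1.989 atoms per formula unit.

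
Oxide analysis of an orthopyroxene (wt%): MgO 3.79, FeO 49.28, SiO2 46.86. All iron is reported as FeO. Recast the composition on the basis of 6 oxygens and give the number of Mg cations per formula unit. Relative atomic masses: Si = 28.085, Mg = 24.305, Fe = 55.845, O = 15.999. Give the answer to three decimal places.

MgO: 3.79/40.304 = 0.09404 mol → 0.09404 mol Mg, 0.09404 mol O.
FeO: 49.28/71.844 = 0.68593 mol → 0.68593 mol Fe, 0.68593 mol O.
SiO2: 46.86/60.083 = 0.77992 mol → 0.77992 mol Si, 1.55984 mol O.
Total oxygen = 2.33981 mol. Normalization factor = 6/2.33981 = 2.56431.
Mg per 6 O = 0.09404 × 2.56431 = 0.241.

0.241 Mg apfu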